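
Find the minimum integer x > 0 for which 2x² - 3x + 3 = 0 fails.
Testing positive integers:
x = 1: LHS = 2·1² - 3·1 + 3 = 2; 2 = 0 — FAILS  ← smallest positive counterexample

Answer: x = 1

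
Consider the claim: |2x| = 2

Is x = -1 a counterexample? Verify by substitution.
Substitute x = -1 into the relation:
x = -1: LHS = |2·(-1)| = |-2| = 2; 2 = 2 — holds

The claim holds here, so x = -1 is not a counterexample. (A counterexample exists elsewhere, e.g. x = 0.)

Answer: No, x = -1 is not a counterexample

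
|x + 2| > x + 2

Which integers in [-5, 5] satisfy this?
Holds for: {-5, -4, -3}
Fails for: {-2, -1, 0, 1, 2, 3, 4, 5}

Answer: {-5, -4, -3}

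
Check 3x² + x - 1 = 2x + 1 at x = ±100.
x = 100: LHS = 3·100² + 100 - 1 = 30099, RHS = 2·100 + 1 = 201; 30099 = 201 — FAILS
x = -100: LHS = 3·(-100)² + (-100) - 1 = 29899, RHS = 2·(-100) + 1 = -199; 29899 = -199 — FAILS

Answer: No, fails for both x = 100 and x = -100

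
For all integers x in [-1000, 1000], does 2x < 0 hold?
The claim fails at x = 0:
x = 0: LHS = 2·0 = 0; 0 < 0 — FAILS

Because a single integer refutes it, the statement is false.

Answer: False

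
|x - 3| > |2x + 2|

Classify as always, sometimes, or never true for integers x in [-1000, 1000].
Holds at x = 0: LHS = |0 - 3| = |-3| = 3, RHS = |2·0 + 2| = |2| = 2; 3 > 2 — holds
Fails at x = 1: LHS = |1 - 3| = |-2| = 2, RHS = |2·1 + 2| = |4| = 4; 2 > 4 — FAILS
It is satisfied by some integers in the range but not all.

Answer: Sometimes true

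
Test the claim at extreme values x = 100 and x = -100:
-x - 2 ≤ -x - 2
x = 100: LHS = -100 - 2 = -102, RHS = -100 - 2 = -102; -102 ≤ -102 — holds
x = -100: LHS = -(-100) - 2 = 98, RHS = -(-100) - 2 = 98; 98 ≤ 98 — holds

Answer: Yes, holds for both x = 100 and x = -100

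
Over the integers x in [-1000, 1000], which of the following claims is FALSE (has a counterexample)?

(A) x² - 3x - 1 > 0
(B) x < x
(A) x = 0: LHS = 0² - 3·0 - 1 = -1; -1 > 0 — FAILS
(B) x = 0: 0 < 0 — FAILS

Answer: Both A and B are false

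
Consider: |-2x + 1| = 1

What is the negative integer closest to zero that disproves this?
Testing negative integers from -1 downward:
x = -1: LHS = |-2·(-1) + 1| = |3| = 3; 3 = 1 — FAILS  ← closest negative counterexample to 0

Answer: x = -1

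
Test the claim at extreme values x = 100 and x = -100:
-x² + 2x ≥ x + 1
x = 100: LHS = -100² + 2·100 = -9800, RHS = 100 + 1 = 101; -9800 ≥ 101 — FAILS
x = -100: LHS = -(-100)² + 2·(-100) = -10200, RHS = (-100) + 1 = -99; -10200 ≥ -99 — FAILS

Answer: No, fails for both x = 100 and x = -100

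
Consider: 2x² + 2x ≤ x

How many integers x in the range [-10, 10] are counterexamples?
Counterexamples in [-10, 10]: {-10, -9, -8, -7, -6, -5, -4, -3, -2, -1, 1, 2, 3, 4, 5, 6, 7, 8, 9, 10}.

Counting them gives 20 values.

Answer: 20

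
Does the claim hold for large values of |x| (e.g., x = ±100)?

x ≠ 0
x = 100: 100 ≠ 0 — holds
x = -100: -100 ≠ 0 — holds

Answer: Yes, holds for both x = 100 and x = -100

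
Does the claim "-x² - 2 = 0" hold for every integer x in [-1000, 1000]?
The claim fails at x = 0:
x = 0: LHS = -0² - 2 = -2; -2 = 0 — FAILS

Because a single integer refutes it, the statement is false.

Answer: False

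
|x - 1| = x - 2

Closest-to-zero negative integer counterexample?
Testing negative integers from -1 downward:
x = -1: LHS = |(-1) - 1| = |-2| = 2, RHS = (-1) - 2 = -3; 2 = -3 — FAILS  ← closest negative counterexample to 0

Answer: x = -1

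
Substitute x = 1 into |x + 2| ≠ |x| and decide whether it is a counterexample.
Substitute x = 1 into the relation:
x = 1: LHS = |1 + 2| = |3| = 3, RHS = |1| = 1; 3 ≠ 1 — holds

The claim holds here, so x = 1 is not a counterexample. (A counterexample exists elsewhere, e.g. x = -1.)

Answer: No, x = 1 is not a counterexample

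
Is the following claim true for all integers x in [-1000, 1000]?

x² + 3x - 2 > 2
The claim fails at x = 0:
x = 0: LHS = 0² + 3·0 - 2 = -2; -2 > 2 — FAILS

Because a single integer refutes it, the statement is false.

Answer: False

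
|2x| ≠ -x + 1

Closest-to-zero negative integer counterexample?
Testing negative integers from -1 downward:
x = -1: LHS = |2·(-1)| = |-2| = 2, RHS = -(-1) + 1 = 2; 2 ≠ 2 — FAILS  ← closest negative counterexample to 0

Answer: x = -1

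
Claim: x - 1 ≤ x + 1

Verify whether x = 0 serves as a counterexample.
Substitute x = 0 into the relation:
x = 0: LHS = 0 - 1 = -1, RHS = 0 + 1 = 1; -1 ≤ 1 — holds

The relation holds at x = 0, so it is not a counterexample.

Answer: No, x = 0 is not a counterexample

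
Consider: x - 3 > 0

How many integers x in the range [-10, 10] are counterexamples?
Counterexamples in [-10, 10]: {-10, -9, -8, -7, -6, -5, -4, -3, -2, -1, 0, 1, 2, 3}.

Counting them gives 14 values.

Answer: 14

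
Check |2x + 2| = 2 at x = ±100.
x = 100: LHS = |2·100 + 2| = |202| = 202; 202 = 2 — FAILS
x = -100: LHS = |2·(-100) + 2| = |-198| = 198; 198 = 2 — FAILS

Answer: No, fails for both x = 100 and x = -100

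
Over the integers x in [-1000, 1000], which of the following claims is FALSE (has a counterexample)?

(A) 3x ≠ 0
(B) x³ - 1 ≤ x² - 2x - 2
(A) x = 0: LHS = 3·0 = 0; 0 ≠ 0 — FAILS
(B) x = 0: LHS = 0³ - 1 = -1, RHS = 0² - 2·0 - 2 = -2; -1 ≤ -2 — FAILS

Answer: Both A and B are false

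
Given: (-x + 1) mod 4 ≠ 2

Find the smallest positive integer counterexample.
Testing positive integers:
x = 1: LHS = (-1 + 1) mod 4 = 0 mod 4 = 0; 0 ≠ 2 — holds
x = 2: LHS = (-2 + 1) mod 4 = (-1) mod 4 = 3; 3 ≠ 2 — holds
x = 3: LHS = (-3 + 1) mod 4 = (-2) mod 4 = 2; 2 ≠ 2 — FAILS  ← smallest positive counterexample

Answer: x = 3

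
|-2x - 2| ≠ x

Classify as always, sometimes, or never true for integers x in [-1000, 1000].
Over all integers in [-1000, 1000], LHS − RHS is always positive; it is smallest at x = -1, where it equals 1:
x = -1: LHS = |-2·(-1) - 2| = |0| = 0; 0 ≠ -1 — holds
At the ends of the range:
x = -1000: LHS = |-2·(-1000) - 2| = |1998| = 1998; 1998 ≠ -1000 — holds
x = 1000: LHS = |-2·1000 - 2| = |-2002| = 2002; 2002 ≠ 1000 — holds
Hence LHS − RHS is never 0, i.e. the two sides are never equal, so the relation holds for every integer in [-1000, 1000].

No counterexample exists.

Answer: Always true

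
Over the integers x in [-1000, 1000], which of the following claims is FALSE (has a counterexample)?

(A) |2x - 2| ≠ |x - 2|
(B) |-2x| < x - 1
(A) x = 0: LHS = |2·0 - 2| = |-2| = 2, RHS = |0 - 2| = |-2| = 2; 2 ≠ 2 — FAILS
(B) x = 0: LHS = |-2·0| = |0| = 0, RHS = 0 - 1 = -1; 0 < -1 — FAILS

Answer: Both A and B are false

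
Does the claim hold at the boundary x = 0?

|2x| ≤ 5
x = 0: LHS = |2·0| = |0| = 0; 0 ≤ 5 — holds

The relation is satisfied at x = 0.

Answer: Yes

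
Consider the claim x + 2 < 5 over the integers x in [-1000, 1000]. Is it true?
The claim fails at x = 3:
x = 3: LHS = 3 + 2 = 5; 5 < 5 — FAILS

Because a single integer refutes it, the statement is false.

Answer: False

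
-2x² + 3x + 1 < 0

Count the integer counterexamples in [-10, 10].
Counterexamples in [-10, 10]: {0, 1}.

Counting them gives 2 values.

Answer: 2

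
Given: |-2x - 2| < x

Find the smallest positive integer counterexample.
Testing positive integers:
x = 1: LHS = |-2·1 - 2| = |-4| = 4; 4 < 1 — FAILS  ← smallest positive counterexample

Answer: x = 1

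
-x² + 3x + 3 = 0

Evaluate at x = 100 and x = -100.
x = 100: LHS = -100² + 3·100 + 3 = -9697; -9697 = 0 — FAILS
x = -100: LHS = -(-100)² + 3·(-100) + 3 = -10297; -10297 = 0 — FAILS

Answer: No, fails for both x = 100 and x = -100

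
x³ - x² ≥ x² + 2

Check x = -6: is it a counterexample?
Substitute x = -6 into the relation:
x = -6: LHS = (-6)³ - (-6)² = -252, RHS = (-6)² + 2 = 38; -252 ≥ 38 — FAILS

Since the claim fails at x = -6, this value is a counterexample.

Answer: Yes, x = -6 is a counterexample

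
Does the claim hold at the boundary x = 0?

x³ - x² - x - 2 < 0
x = 0: LHS = 0³ - 0² - 0 - 2 = -2; -2 < 0 — holds

The relation is satisfied at x = 0.

Answer: Yes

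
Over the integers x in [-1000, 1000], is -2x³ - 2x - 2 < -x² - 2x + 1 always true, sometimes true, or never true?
Holds at x = 0: LHS = -2·0³ - 2·0 - 2 = -2, RHS = -0² - 2·0 + 1 = 1; -2 < 1 — holds
Fails at x = -1: LHS = -2·(-1)³ - 2·(-1) - 2 = 2, RHS = -(-1)² - 2·(-1) + 1 = 2; 2 < 2 — FAILS
It is satisfied by some integers in the range but not all.

Answer: Sometimes true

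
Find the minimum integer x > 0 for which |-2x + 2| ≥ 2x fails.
Testing positive integers:
x = 1: LHS = |-2·1 + 2| = |0| = 0, RHS = 2·1 = 2; 0 ≥ 2 — FAILS  ← smallest positive counterexample

Answer: x = 1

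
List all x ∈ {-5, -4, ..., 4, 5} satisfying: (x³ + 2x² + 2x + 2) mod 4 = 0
For a polynomial with integer coefficients, its value mod 4 depends only on x mod 4, so it suffices to check one representative of each residue class, x = 0, 1, 2, 3:
x = 0: LHS = (0³ + 2·0² + 2·0 + 2) mod 4 = 2 mod 4 = 2; 2 = 0 — FAILS
x = 1: LHS = (1³ + 2·1² + 2·1 + 2) mod 4 = 7 mod 4 = 3; 3 = 0 — FAILS
x = 2: LHS = (2³ + 2·2² + 2·2 + 2) mod 4 = 22 mod 4 = 2; 2 = 0 — FAILS
x = 3: LHS = (3³ + 2·3² + 2·3 + 2) mod 4 = 53 mod 4 = 1; 1 = 0 — FAILS
The relation fails in every residue class, so the claimed relation (=) fails for every integer in [-5, 5].

Answer: None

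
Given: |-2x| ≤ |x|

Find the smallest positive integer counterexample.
Testing positive integers:
x = 1: LHS = |-2·1| = |-2| = 2, RHS = |1| = 1; 2 ≤ 1 — FAILS  ← smallest positive counterexample

Answer: x = 1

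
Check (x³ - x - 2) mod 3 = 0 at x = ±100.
x = 100: LHS = (100³ - 100 - 2) mod 3 = 999898 mod 3 = 1; 1 = 0 — FAILS
x = -100: LHS = ((-100)³ - (-100) - 2) mod 3 = (-999902) mod 3 = 1; 1 = 0 — FAILS

Answer: No, fails for both x = 100 and x = -100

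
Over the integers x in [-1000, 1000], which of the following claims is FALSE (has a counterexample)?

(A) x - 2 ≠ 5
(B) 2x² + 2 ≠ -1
(A) x = 7: LHS = 7 - 2 = 5; 5 ≠ 5 — FAILS

(B) Over all integers in [-1000, 1000], LHS − RHS is always positive; it is smallest at x = 0, where it equals 3:
x = 0: LHS = 2·0² + 2 = 2; 2 ≠ -1 — holds
At the ends of the range:
x = -1000: LHS = 2·(-1000)² + 2 = 2000002; 2000002 ≠ -1 — holds
x = 1000: LHS = 2·1000² + 2 = 2000002; 2000002 ≠ -1 — holds
Hence LHS − RHS is never 0, i.e. the two sides are never equal, so the relation holds for every integer in [-1000, 1000].

Only (A) has a counterexample.

Answer: A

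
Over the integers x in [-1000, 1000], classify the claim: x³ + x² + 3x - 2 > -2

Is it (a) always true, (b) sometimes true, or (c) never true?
Holds at x = 1: LHS = 1³ + 1² + 3·1 - 2 = 3; 3 > -2 — holds
Fails at x = 0: LHS = 0³ + 0² + 3·0 - 2 = -2; -2 > -2 — FAILS
It is satisfied by some integers in the range but not all.

Answer: Sometimes true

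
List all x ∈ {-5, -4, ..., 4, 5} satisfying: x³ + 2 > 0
Holds for: {-1, 0, 1, 2, 3, 4, 5}
Fails for: {-5, -4, -3, -2}

Answer: {-1, 0, 1, 2, 3, 4, 5}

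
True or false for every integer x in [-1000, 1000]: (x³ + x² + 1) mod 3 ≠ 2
For a polynomial with integer coefficients, its value mod 3 depends only on x mod 3, so it suffices to check one representative of each residue class, x = 0, 1, 2:
x = 0: LHS = (0³ + 0² + 1) mod 3 = 1 mod 3 = 1; 1 ≠ 2 — holds
x = 1: LHS = (1³ + 1² + 1) mod 3 = 3 mod 3 = 0; 0 ≠ 2 — holds
x = 2: LHS = (2³ + 2² + 1) mod 3 = 13 mod 3 = 1; 1 ≠ 2 — holds
The relation holds in every residue class, so the relation holds for every integer in [-1000, 1000].

No counterexample exists.

Answer: True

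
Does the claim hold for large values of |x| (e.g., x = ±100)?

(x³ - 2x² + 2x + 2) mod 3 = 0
x = 100: LHS = (100³ - 2·100² + 2·100 + 2) mod 3 = 980202 mod 3 = 0; 0 = 0 — holds
x = -100: LHS = ((-100)³ - 2·(-100)² + 2·(-100) + 2) mod 3 = (-1020198) mod 3 = 0; 0 = 0 — holds

Answer: Yes, holds for both x = 100 and x = -100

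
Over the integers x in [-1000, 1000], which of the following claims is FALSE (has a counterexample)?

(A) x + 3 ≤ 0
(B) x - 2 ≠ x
(A) x = 0: LHS = 0 + 3 = 3; 3 ≤ 0 — FAILS

(B) Over all integers in [-1000, 1000], LHS − RHS is always negative; it is closest to 0 at x = 0, where it equals -2:
x = 0: LHS = 0 - 2 = -2; -2 ≠ 0 — holds
At the ends of the range:
x = -1000: LHS = (-1000) - 2 = -1002; -1002 ≠ -1000 — holds
x = 1000: LHS = 1000 - 2 = 998; 998 ≠ 1000 — holds
Hence LHS − RHS is never 0, i.e. the two sides are never equal, so the relation holds for every integer in [-1000, 1000].

Only (A) has a counterexample.

Answer: A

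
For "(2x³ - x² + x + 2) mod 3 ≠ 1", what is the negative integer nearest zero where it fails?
Testing negative integers from -1 downward:
x = -1: LHS = (2·(-1)³ - (-1)² + (-1) + 2) mod 3 = (-2) mod 3 = 1; 1 ≠ 1 — FAILS  ← closest negative counterexample to 0

Answer: x = -1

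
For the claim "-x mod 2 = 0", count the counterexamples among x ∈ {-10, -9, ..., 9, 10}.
Counterexamples in [-10, 10]: {-9, -7, -5, -3, -1, 1, 3, 5, 7, 9}.

Counting them gives 10 values.

Answer: 10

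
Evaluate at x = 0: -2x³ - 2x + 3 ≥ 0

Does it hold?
x = 0: LHS = -2·0³ - 2·0 + 3 = 3; 3 ≥ 0 — holds

The relation is satisfied at x = 0.

Answer: Yes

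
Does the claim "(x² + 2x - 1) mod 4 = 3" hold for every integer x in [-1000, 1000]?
The claim fails at x = 1:
x = 1: LHS = (1² + 2·1 - 1) mod 4 = 2 mod 4 = 2; 2 = 3 — FAILS

Because a single integer refutes it, the statement is false.

Answer: False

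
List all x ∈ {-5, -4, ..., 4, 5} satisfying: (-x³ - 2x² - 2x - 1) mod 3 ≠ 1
For a polynomial with integer coefficients, its value mod 3 depends only on x mod 3, so it suffices to check one representative of each residue class, x = 0, 1, 2:
x = 0: LHS = (-0³ - 2·0² - 2·0 - 1) mod 3 = (-1) mod 3 = 2; 2 ≠ 1 — holds
x = 1: LHS = (-1³ - 2·1² - 2·1 - 1) mod 3 = (-6) mod 3 = 0; 0 ≠ 1 — holds
x = 2: LHS = (-2³ - 2·2² - 2·2 - 1) mod 3 = (-21) mod 3 = 0; 0 ≠ 1 — holds
The relation holds in every residue class, so the relation holds for every integer in [-5, 5].

Answer: All integers in [-5, 5]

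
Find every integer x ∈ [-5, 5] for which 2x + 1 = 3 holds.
Holds for: {1}
Fails for: {-5, -4, -3, -2, -1, 0, 2, 3, 4, 5}

Answer: {1}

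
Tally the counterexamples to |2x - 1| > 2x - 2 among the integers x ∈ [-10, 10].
Over all integers in [-10, 10], LHS − RHS is smallest at x = 1, where it equals 1:
x = 1: LHS = |2·1 - 1| = |1| = 1, RHS = 2·1 - 2 = 0; 1 > 0 — holds
At the ends of the range:
x = -10: LHS = |2·(-10) - 1| = |-21| = 21, RHS = 2·(-10) - 2 = -22; 21 > -22 — holds
x = 10: LHS = |2·10 - 1| = |19| = 19, RHS = 2·10 - 2 = 18; 19 > 18 — holds
Hence LHS − RHS is never zero or negative, i.e. LHS > RHS throughout, so the relation holds for every integer in [-10, 10].

No counterexample appears in that range.

Answer: 0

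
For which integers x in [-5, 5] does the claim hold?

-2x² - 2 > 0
Over all integers in [-5, 5], LHS − RHS is largest at x = 0, where it equals -2:
x = 0: LHS = -2·0² - 2 = -2; -2 > 0 — FAILS
At the ends of the range:
x = -5: LHS = -2·(-5)² - 2 = -52; -52 > 0 — FAILS
x = 5: LHS = -2·5² - 2 = -52; -52 > 0 — FAILS
Hence LHS − RHS is never positive, i.e. LHS ≤ RHS throughout, so the claimed relation (>) fails for every integer in [-5, 5].

Answer: None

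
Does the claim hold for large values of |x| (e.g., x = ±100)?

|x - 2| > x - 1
x = 100: LHS = |100 - 2| = |98| = 98, RHS = 100 - 1 = 99; 98 > 99 — FAILS
x = -100: LHS = |(-100) - 2| = |-102| = 102, RHS = (-100) - 1 = -101; 102 > -101 — holds

Answer: Partially: fails for x = 100, holds for x = -100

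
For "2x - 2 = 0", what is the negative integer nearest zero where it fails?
Testing negative integers from -1 downward:
x = -1: LHS = 2·(-1) - 2 = -4; -4 = 0 — FAILS  ← closest negative counterexample to 0

Answer: x = -1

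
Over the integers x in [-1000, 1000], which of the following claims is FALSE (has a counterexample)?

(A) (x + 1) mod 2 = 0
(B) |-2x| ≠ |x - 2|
(A) x = 0: LHS = (0 + 1) mod 2 = 1 mod 2 = 1; 1 = 0 — FAILS
(B) x = -2: LHS = |-2·(-2)| = |4| = 4, RHS = |(-2) - 2| = |-4| = 4; 4 ≠ 4 — FAILS

Answer: Both A and B are false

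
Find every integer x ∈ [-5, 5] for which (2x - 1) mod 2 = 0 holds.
For a polynomial with integer coefficients, its value mod 2 depends only on x mod 2, so it suffices to check one representative of each residue class, x = 0, 1:
x = 0: LHS = (2·0 - 1) mod 2 = (-1) mod 2 = 1; 1 = 0 — FAILS
x = 1: LHS = (2·1 - 1) mod 2 = 1 mod 2 = 1; 1 = 0 — FAILS
The relation fails in every residue class, so the claimed relation (=) fails for every integer in [-5, 5].

Answer: None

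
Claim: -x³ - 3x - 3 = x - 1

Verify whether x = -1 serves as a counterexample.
Substitute x = -1 into the relation:
x = -1: LHS = -(-1)³ - 3·(-1) - 3 = 1, RHS = (-1) - 1 = -2; 1 = -2 — FAILS

Since the claim fails at x = -1, this value is a counterexample.

Answer: Yes, x = -1 is a counterexample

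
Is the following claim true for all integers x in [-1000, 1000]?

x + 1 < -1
The claim fails at x = 0:
x = 0: LHS = 0 + 1 = 1; 1 < -1 — FAILS

Because a single integer refutes it, the statement is false.

Answer: False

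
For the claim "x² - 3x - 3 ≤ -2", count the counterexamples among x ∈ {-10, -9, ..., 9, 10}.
Counterexamples in [-10, 10]: {-10, -9, -8, -7, -6, -5, -4, -3, -2, -1, 4, 5, 6, 7, 8, 9, 10}.

Counting them gives 17 values.

Answer: 17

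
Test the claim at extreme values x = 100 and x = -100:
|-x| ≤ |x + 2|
x = 100: LHS = |-100| = 100, RHS = |100 + 2| = |102| = 102; 100 ≤ 102 — holds
x = -100: LHS = |-(-100)| = |100| = 100, RHS = |(-100) + 2| = |-98| = 98; 100 ≤ 98 — FAILS

Answer: Partially: holds for x = 100, fails for x = -100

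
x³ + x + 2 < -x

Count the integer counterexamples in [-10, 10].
Counterexamples in [-10, 10]: {0, 1, 2, 3, 4, 5, 6, 7, 8, 9, 10}.

Counting them gives 11 values.

Answer: 11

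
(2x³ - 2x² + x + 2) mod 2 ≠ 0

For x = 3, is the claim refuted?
Substitute x = 3 into the relation:
x = 3: LHS = (2·3³ - 2·3² + 3 + 2) mod 2 = 41 mod 2 = 1; 1 ≠ 0 — holds

The claim holds here, so x = 3 is not a counterexample. (A counterexample exists elsewhere, e.g. x = 0.)

Answer: No, x = 3 is not a counterexample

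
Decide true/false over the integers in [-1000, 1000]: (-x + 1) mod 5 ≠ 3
The claim fails at x = -2:
x = -2: LHS = (-(-2) + 1) mod 5 = 3 mod 5 = 3; 3 ≠ 3 — FAILS

Because a single integer refutes it, the statement is false.

Answer: False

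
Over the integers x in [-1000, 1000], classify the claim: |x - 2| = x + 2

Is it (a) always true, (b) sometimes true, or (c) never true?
Holds at x = 0: LHS = |0 - 2| = |-2| = 2, RHS = 0 + 2 = 2; 2 = 2 — holds
Fails at x = 1: LHS = |1 - 2| = |-1| = 1, RHS = 1 + 2 = 3; 1 = 3 — FAILS
It is satisfied by some integers in the range but not all.

Answer: Sometimes true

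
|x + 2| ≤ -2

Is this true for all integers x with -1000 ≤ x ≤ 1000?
The claim fails at x = 0:
x = 0: LHS = |0 + 2| = |2| = 2; 2 ≤ -2 — FAILS

Because a single integer refutes it, the statement is false.

Answer: False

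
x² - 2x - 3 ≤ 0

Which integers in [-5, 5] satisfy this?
Holds for: {-1, 0, 1, 2, 3}
Fails for: {-5, -4, -3, -2, 4, 5}

Answer: {-1, 0, 1, 2, 3}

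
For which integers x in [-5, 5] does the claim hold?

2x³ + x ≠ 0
Holds for: {-5, -4, -3, -2, -1, 1, 2, 3, 4, 5}
Fails for: {0}

Answer: {-5, -4, -3, -2, -1, 1, 2, 3, 4, 5}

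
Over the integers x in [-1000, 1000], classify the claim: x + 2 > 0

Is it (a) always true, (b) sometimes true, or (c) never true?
Holds at x = 0: LHS = 0 + 2 = 2; 2 > 0 — holds
Fails at x = -2: LHS = (-2) + 2 = 0; 0 > 0 — FAILS
It is satisfied by some integers in the range but not all.

Answer: Sometimes true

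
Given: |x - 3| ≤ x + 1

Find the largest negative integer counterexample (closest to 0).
Testing negative integers from -1 downward:
x = -1: LHS = |(-1) - 3| = |-4| = 4, RHS = (-1) + 1 = 0; 4 ≤ 0 — FAILS  ← closest negative counterexample to 0

Answer: x = -1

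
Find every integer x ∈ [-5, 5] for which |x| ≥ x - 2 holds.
Over all integers in [-5, 5], LHS − RHS is smallest at x = 0, where it equals 2:
x = 0: LHS = |0| = 0, RHS = 0 - 2 = -2; 0 ≥ -2 — holds
At the ends of the range:
x = -5: LHS = |-5| = 5, RHS = (-5) - 2 = -7; 5 ≥ -7 — holds
x = 5: LHS = |5| = 5, RHS = 5 - 2 = 3; 5 ≥ 3 — holds
Hence LHS − RHS is never negative, i.e. LHS ≥ RHS throughout, so the relation holds for every integer in [-5, 5].

Answer: All integers in [-5, 5]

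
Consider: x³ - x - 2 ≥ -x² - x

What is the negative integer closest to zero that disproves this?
Testing negative integers from -1 downward:
x = -1: LHS = (-1)³ - (-1) - 2 = -2, RHS = -(-1)² - (-1) = 0; -2 ≥ 0 — FAILS  ← closest negative counterexample to 0

Answer: x = -1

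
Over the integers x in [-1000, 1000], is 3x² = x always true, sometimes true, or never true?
Holds at x = 0: LHS = 3·0² = 0; 0 = 0 — holds
Fails at x = 1: LHS = 3·1² = 3; 3 = 1 — FAILS
It is satisfied by some integers in the range but not all.

Answer: Sometimes true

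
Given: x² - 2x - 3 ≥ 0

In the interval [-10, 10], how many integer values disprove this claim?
Counterexamples in [-10, 10]: {0, 1, 2}.

Counting them gives 3 values.

Answer: 3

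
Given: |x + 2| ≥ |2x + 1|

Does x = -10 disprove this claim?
Substitute x = -10 into the relation:
x = -10: LHS = |(-10) + 2| = |-8| = 8, RHS = |2·(-10) + 1| = |-19| = 19; 8 ≥ 19 — FAILS

Since the claim fails at x = -10, this value is a counterexample.

Answer: Yes, x = -10 is a counterexample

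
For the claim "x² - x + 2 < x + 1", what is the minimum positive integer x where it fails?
Testing positive integers:
x = 1: LHS = 1² - 1 + 2 = 2, RHS = 1 + 1 = 2; 2 < 2 — FAILS  ← smallest positive counterexample

Answer: x = 1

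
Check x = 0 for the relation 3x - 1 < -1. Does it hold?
x = 0: LHS = 3·0 - 1 = -1; -1 < -1 — FAILS

The relation fails at x = 0, so x = 0 is a counterexample.

Answer: No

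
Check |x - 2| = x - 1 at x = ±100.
x = 100: LHS = |100 - 2| = |98| = 98, RHS = 100 - 1 = 99; 98 = 99 — FAILS
x = -100: LHS = |(-100) - 2| = |-102| = 102, RHS = (-100) - 1 = -101; 102 = -101 — FAILS

Answer: No, fails for both x = 100 and x = -100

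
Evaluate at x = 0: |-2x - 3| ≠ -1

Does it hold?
x = 0: LHS = |-2·0 - 3| = |-3| = 3; 3 ≠ -1 — holds

The relation is satisfied at x = 0.

Answer: Yes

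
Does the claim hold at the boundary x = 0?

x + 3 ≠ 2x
x = 0: LHS = 0 + 3 = 3, RHS = 2·0 = 0; 3 ≠ 0 — holds

The relation is satisfied at x = 0.

Answer: Yes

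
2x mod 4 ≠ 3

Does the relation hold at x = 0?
x = 0: LHS = (2·0) mod 4 = 0 mod 4 = 0; 0 ≠ 3 — holds

The relation is satisfied at x = 0.

Answer: Yes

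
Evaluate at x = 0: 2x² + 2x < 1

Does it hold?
x = 0: LHS = 2·0² + 2·0 = 0; 0 < 1 — holds

The relation is satisfied at x = 0.

Answer: Yes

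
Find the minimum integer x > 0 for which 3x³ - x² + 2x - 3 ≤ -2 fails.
Testing positive integers:
x = 1: LHS = 3·1³ - 1² + 2·1 - 3 = 1; 1 ≤ -2 — FAILS  ← smallest positive counterexample

Answer: x = 1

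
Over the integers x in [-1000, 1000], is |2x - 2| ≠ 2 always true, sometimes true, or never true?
Holds at x = 1: LHS = |2·1 - 2| = |0| = 0; 0 ≠ 2 — holds
Fails at x = 0: LHS = |2·0 - 2| = |-2| = 2; 2 ≠ 2 — FAILS
It is satisfied by some integers in the range but not all.

Answer: Sometimes true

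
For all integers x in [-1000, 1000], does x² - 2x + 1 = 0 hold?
The claim fails at x = 0:
x = 0: LHS = 0² - 2·0 + 1 = 1; 1 = 0 — FAILS

Because a single integer refutes it, the statement is false.

Answer: False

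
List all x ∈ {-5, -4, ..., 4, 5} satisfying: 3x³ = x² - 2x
Holds for: {0}
Fails for: {-5, -4, -3, -2, -1, 1, 2, 3, 4, 5}

Answer: {0}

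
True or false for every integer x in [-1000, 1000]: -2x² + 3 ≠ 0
Track d = LHS − RHS over the integers in [-1000, 1000]. Equality would need d = 0, but d changes sign only between consecutive integers, jumping over 0:
x = -2: LHS = -2·(-2)² + 3 = -5; -5 ≠ 0 — holds  (d = -5)
x = -1: LHS = -2·(-1)² + 3 = 1; 1 ≠ 0 — holds  (d = 1)
x = 1: LHS = -2·1² + 3 = 1; 1 ≠ 0 — holds  (d = 1)
x = 2: LHS = -2·2² + 3 = -5; -5 ≠ 0 — holds  (d = -5)
Away from these crossings d keeps a constant sign, and checking every integer in [-1000, 1000] confirms d ≠ 0 throughout. Hence the two sides are never equal, so the relation holds for every integer in [-1000, 1000].

No counterexample exists.

Answer: True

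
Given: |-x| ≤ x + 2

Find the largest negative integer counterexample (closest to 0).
Testing negative integers from -1 downward:
x = -1: LHS = |-(-1)| = |1| = 1, RHS = (-1) + 2 = 1; 1 ≤ 1 — holds
x = -2: LHS = |-(-2)| = |2| = 2, RHS = (-2) + 2 = 0; 2 ≤ 0 — FAILS  ← closest negative counterexample to 0

Answer: x = -2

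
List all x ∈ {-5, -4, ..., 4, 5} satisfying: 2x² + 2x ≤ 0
Holds for: {-1, 0}
Fails for: {-5, -4, -3, -2, 1, 2, 3, 4, 5}

Answer: {-1, 0}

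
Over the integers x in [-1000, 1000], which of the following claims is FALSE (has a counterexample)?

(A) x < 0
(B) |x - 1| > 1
(A) x = 0: 0 < 0 — FAILS
(B) x = 0: LHS = |0 - 1| = |-1| = 1; 1 > 1 — FAILS

Answer: Both A and B are false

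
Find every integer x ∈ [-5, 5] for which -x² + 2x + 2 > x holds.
Holds for: {0, 1}
Fails for: {-5, -4, -3, -2, -1, 2, 3, 4, 5}

Answer: {0, 1}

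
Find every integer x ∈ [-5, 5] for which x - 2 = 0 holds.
Holds for: {2}
Fails for: {-5, -4, -3, -2, -1, 0, 1, 3, 4, 5}

Answer: {2}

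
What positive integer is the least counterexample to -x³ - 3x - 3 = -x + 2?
Testing positive integers:
x = 1: LHS = -1³ - 3·1 - 3 = -7, RHS = -1 + 2 = 1; -7 = 1 — FAILS  ← smallest positive counterexample

Answer: x = 1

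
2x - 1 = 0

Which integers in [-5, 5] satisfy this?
Track d = LHS − RHS over the integers in [-5, 5]. Equality would need d = 0, but d changes sign only between consecutive integers, jumping over 0:
x = 0: LHS = 2·0 - 1 = -1; -1 = 0 — FAILS  (d = -1)
x = 1: LHS = 2·1 - 1 = 1; 1 = 0 — FAILS  (d = 1)
Away from these crossings d keeps a constant sign, and checking every integer in [-5, 5] confirms d ≠ 0 throughout. Hence the two sides are never equal, so the claimed relation (=) fails for every integer in [-5, 5].

Answer: None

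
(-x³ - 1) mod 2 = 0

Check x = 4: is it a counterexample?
Substitute x = 4 into the relation:
x = 4: LHS = (-4³ - 1) mod 2 = (-65) mod 2 = 1; 1 = 0 — FAILS

Since the claim fails at x = 4, this value is a counterexample.

Answer: Yes, x = 4 is a counterexample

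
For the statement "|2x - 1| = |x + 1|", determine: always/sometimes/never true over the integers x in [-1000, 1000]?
Holds at x = 0: LHS = |2·0 - 1| = |-1| = 1, RHS = |0 + 1| = |1| = 1; 1 = 1 — holds
Fails at x = 1: LHS = |2·1 - 1| = |1| = 1, RHS = |1 + 1| = |2| = 2; 1 = 2 — FAILS
It is satisfied by some integers in the range but not all.

Answer: Sometimes true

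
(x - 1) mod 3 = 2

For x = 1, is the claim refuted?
Substitute x = 1 into the relation:
x = 1: LHS = (1 - 1) mod 3 = 0 mod 3 = 0; 0 = 2 — FAILS

Since the claim fails at x = 1, this value is a counterexample.

Answer: Yes, x = 1 is a counterexample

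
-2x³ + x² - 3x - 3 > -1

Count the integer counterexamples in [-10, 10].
Counterexamples in [-10, 10]: {0, 1, 2, 3, 4, 5, 6, 7, 8, 9, 10}.

Counting them gives 11 values.

Answer: 11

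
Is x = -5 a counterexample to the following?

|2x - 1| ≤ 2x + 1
Substitute x = -5 into the relation:
x = -5: LHS = |2·(-5) - 1| = |-11| = 11, RHS = 2·(-5) + 1 = -9; 11 ≤ -9 — FAILS

Since the claim fails at x = -5, this value is a counterexample.

Answer: Yes, x = -5 is a counterexample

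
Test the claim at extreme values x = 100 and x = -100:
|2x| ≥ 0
x = 100: LHS = |2·100| = |200| = 200; 200 ≥ 0 — holds
x = -100: LHS = |2·(-100)| = |-200| = 200; 200 ≥ 0 — holds

Answer: Yes, holds for both x = 100 and x = -100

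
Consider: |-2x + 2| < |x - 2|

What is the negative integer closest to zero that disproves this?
Testing negative integers from -1 downward:
x = -1: LHS = |-2·(-1) + 2| = |4| = 4, RHS = |(-1) - 2| = |-3| = 3; 4 < 3 — FAILS  ← closest negative counterexample to 0

Answer: x = -1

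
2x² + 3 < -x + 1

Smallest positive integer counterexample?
Testing positive integers:
x = 1: LHS = 2·1² + 3 = 5, RHS = -1 + 1 = 0; 5 < 0 — FAILS  ← smallest positive counterexample

Answer: x = 1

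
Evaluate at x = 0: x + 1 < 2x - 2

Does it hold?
x = 0: LHS = 0 + 1 = 1, RHS = 2·0 - 2 = -2; 1 < -2 — FAILS

The relation fails at x = 0, so x = 0 is a counterexample.

Answer: No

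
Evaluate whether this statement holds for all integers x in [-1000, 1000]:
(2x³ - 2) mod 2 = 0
For a polynomial with integer coefficients, its value mod 2 depends only on x mod 2, so it suffices to check one representative of each residue class, x = 0, 1:
x = 0: LHS = (2·0³ - 2) mod 2 = (-2) mod 2 = 0; 0 = 0 — holds
x = 1: LHS = (2·1³ - 2) mod 2 = 0 mod 2 = 0; 0 = 0 — holds
The relation holds in every residue class, so the relation holds for every integer in [-1000, 1000].

No counterexample exists.

Answer: True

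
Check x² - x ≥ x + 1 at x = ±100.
x = 100: LHS = 100² - 100 = 9900, RHS = 100 + 1 = 101; 9900 ≥ 101 — holds
x = -100: LHS = (-100)² - (-100) = 10100, RHS = (-100) + 1 = -99; 10100 ≥ -99 — holds

Answer: Yes, holds for both x = 100 and x = -100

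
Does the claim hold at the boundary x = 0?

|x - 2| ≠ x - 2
x = 0: LHS = |0 - 2| = |-2| = 2, RHS = 0 - 2 = -2; 2 ≠ -2 — holds

The relation is satisfied at x = 0.

Answer: Yes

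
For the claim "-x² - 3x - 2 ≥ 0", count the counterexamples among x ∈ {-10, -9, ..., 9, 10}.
Counterexamples in [-10, 10]: {-10, -9, -8, -7, -6, -5, -4, -3, 0, 1, 2, 3, 4, 5, 6, 7, 8, 9, 10}.

Counting them gives 19 values.

Answer: 19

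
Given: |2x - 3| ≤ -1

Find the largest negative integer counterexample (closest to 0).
Testing negative integers from -1 downward:
x = -1: LHS = |2·(-1) - 3| = |-5| = 5; 5 ≤ -1 — FAILS  ← closest negative counterexample to 0

Answer: x = -1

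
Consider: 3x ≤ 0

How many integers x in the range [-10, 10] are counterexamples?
Counterexamples in [-10, 10]: {1, 2, 3, 4, 5, 6, 7, 8, 9, 10}.

Counting them gives 10 values.

Answer: 10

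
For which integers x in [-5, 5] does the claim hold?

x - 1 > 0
Holds for: {2, 3, 4, 5}
Fails for: {-5, -4, -3, -2, -1, 0, 1}

Answer: {2, 3, 4, 5}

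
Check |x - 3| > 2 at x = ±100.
x = 100: LHS = |100 - 3| = |97| = 97; 97 > 2 — holds
x = -100: LHS = |(-100) - 3| = |-103| = 103; 103 > 2 — holds

Answer: Yes, holds for both x = 100 and x = -100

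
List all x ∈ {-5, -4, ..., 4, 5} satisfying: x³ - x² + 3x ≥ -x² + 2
Holds for: {1, 2, 3, 4, 5}
Fails for: {-5, -4, -3, -2, -1, 0}

Answer: {1, 2, 3, 4, 5}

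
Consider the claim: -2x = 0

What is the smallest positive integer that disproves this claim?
Testing positive integers:
x = 1: LHS = -2·1 = -2; -2 = 0 — FAILS  ← smallest positive counterexample

Answer: x = 1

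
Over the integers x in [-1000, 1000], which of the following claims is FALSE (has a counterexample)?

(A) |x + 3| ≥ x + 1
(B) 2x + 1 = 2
(A) Over all integers in [-1000, 1000], LHS − RHS is smallest at x = 0, where it equals 2:
x = 0: LHS = |0 + 3| = |3| = 3, RHS = 0 + 1 = 1; 3 ≥ 1 — holds
At the ends of the range:
x = -1000: LHS = |(-1000) + 3| = |-997| = 997, RHS = (-1000) + 1 = -999; 997 ≥ -999 — holds
x = 1000: LHS = |1000 + 3| = |1003| = 1003, RHS = 1000 + 1 = 1001; 1003 ≥ 1001 — holds
Hence LHS − RHS is never negative, i.e. LHS ≥ RHS throughout, so the relation holds for every integer in [-1000, 1000].

(B) x = 0: LHS = 2·0 + 1 = 1; 1 = 2 — FAILS

Only (B) has a counterexample.

Answer: B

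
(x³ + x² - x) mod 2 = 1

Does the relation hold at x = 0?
x = 0: LHS = (0³ + 0² - 0) mod 2 = 0 mod 2 = 0; 0 = 1 — FAILS

The relation fails at x = 0, so x = 0 is a counterexample.

Answer: No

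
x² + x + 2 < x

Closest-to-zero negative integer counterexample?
Testing negative integers from -1 downward:
x = -1: LHS = (-1)² + (-1) + 2 = 2; 2 < -1 — FAILS  ← closest negative counterexample to 0

Answer: x = -1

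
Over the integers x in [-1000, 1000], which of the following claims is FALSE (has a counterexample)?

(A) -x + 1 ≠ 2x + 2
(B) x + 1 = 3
(A) Track d = LHS − RHS over the integers in [-1000, 1000]. Equality would need d = 0, but d changes sign only between consecutive integers, jumping over 0:
x = -1: LHS = -(-1) + 1 = 2, RHS = 2·(-1) + 2 = 0; 2 ≠ 0 — holds  (d = 2)
x = 0: LHS = -0 + 1 = 1, RHS = 2·0 + 2 = 2; 1 ≠ 2 — holds  (d = -1)
Away from these crossings d keeps a constant sign, and checking every integer in [-1000, 1000] confirms d ≠ 0 throughout. Hence the two sides are never equal, so the relation holds for every integer in [-1000, 1000].

(B) x = 0: LHS = 0 + 1 = 1; 1 = 3 — FAILS

Only (B) has a counterexample.

Answer: B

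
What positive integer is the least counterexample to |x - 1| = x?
Testing positive integers:
x = 1: LHS = |1 - 1| = |0| = 0; 0 = 1 — FAILS  ← smallest positive counterexample

Answer: x = 1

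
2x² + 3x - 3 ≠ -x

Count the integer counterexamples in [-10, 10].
Track d = LHS − RHS over the integers in [-10, 10]. Equality would need d = 0, but d changes sign only between consecutive integers, jumping over 0:
x = -3: LHS = 2·(-3)² + 3·(-3) - 3 = 6, RHS = -(-3) = 3; 6 ≠ 3 — holds  (d = 3)
x = -2: LHS = 2·(-2)² + 3·(-2) - 3 = -1, RHS = -(-2) = 2; -1 ≠ 2 — holds  (d = -3)
x = 0: LHS = 2·0² + 3·0 - 3 = -3, RHS = -0 = 0; -3 ≠ 0 — holds  (d = -3)
x = 1: LHS = 2·1² + 3·1 - 3 = 2; 2 ≠ -1 — holds  (d = 3)
Away from these crossings d keeps a constant sign, and checking every integer in [-10, 10] confirms d ≠ 0 throughout. Hence the two sides are never equal, so the relation holds for every integer in [-10, 10].

No counterexample appears in that range.

Answer: 0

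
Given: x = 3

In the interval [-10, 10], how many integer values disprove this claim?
Counterexamples in [-10, 10]: {-10, -9, -8, -7, -6, -5, -4, -3, -2, -1, 0, 1, 2, 4, 5, 6, 7, 8, 9, 10}.

Counting them gives 20 values.

Answer: 20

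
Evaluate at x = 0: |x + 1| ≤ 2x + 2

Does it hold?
x = 0: LHS = |0 + 1| = |1| = 1, RHS = 2·0 + 2 = 2; 1 ≤ 2 — holds

The relation is satisfied at x = 0.

Answer: Yes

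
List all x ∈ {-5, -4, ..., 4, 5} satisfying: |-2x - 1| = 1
Holds for: {-1, 0}
Fails for: {-5, -4, -3, -2, 1, 2, 3, 4, 5}

Answer: {-1, 0}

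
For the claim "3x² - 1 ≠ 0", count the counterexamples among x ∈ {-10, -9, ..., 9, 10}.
Track d = LHS − RHS over the integers in [-10, 10]. Equality would need d = 0, but d changes sign only between consecutive integers, jumping over 0:
x = -1: LHS = 3·(-1)² - 1 = 2; 2 ≠ 0 — holds  (d = 2)
x = 0: LHS = 3·0² - 1 = -1; -1 ≠ 0 — holds  (d = -1)
x = 0: LHS = 3·0² - 1 = -1; -1 ≠ 0 — holds  (d = -1)
x = 1: LHS = 3·1² - 1 = 2; 2 ≠ 0 — holds  (d = 2)
Away from these crossings d keeps a constant sign, and checking every integer in [-10, 10] confirms d ≠ 0 throughout. Hence the two sides are never equal, so the relation holds for every integer in [-10, 10].

No counterexample appears in that range.

Answer: 0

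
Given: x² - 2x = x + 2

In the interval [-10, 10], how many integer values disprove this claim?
Counterexamples in [-10, 10]: {-10, -9, -8, -7, -6, -5, -4, -3, -2, -1, 0, 1, 2, 3, 4, 5, 6, 7, 8, 9, 10}.

Counting them gives 21 values.

Answer: 21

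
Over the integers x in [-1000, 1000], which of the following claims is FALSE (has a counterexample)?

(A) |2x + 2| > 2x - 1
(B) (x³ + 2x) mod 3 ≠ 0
(A) Over all integers in [-1000, 1000], LHS − RHS is smallest at x = 0, where it equals 3:
x = 0: LHS = |2·0 + 2| = |2| = 2, RHS = 2·0 - 1 = -1; 2 > -1 — holds
At the ends of the range:
x = -1000: LHS = |2·(-1000) + 2| = |-1998| = 1998, RHS = 2·(-1000) - 1 = -2001; 1998 > -2001 — holds
x = 1000: LHS = |2·1000 + 2| = |2002| = 2002, RHS = 2·1000 - 1 = 1999; 2002 > 1999 — holds
Hence LHS − RHS is never zero or negative, i.e. LHS > RHS throughout, so the relation holds for every integer in [-1000, 1000].

(B) x = 0: LHS = (0³ + 2·0) mod 3 = 0 mod 3 = 0; 0 ≠ 0 — FAILS

Only (B) has a counterexample.

Answer: B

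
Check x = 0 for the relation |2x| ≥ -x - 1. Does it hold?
x = 0: LHS = |2·0| = |0| = 0, RHS = -0 - 1 = -1; 0 ≥ -1 — holds

The relation is satisfied at x = 0.

Answer: Yes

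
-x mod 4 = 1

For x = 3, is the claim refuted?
Substitute x = 3 into the relation:
x = 3: LHS = (-3) mod 4 = 1; 1 = 1 — holds

The claim holds here, so x = 3 is not a counterexample. (A counterexample exists elsewhere, e.g. x = 0.)

Answer: No, x = 3 is not a counterexample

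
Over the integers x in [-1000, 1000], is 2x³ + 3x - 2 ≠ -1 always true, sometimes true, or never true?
Track d = LHS − RHS over the integers in [-1000, 1000]. Equality would need d = 0, but d changes sign only between consecutive integers, jumping over 0:
x = 0: LHS = 2·0³ + 3·0 - 2 = -2; -2 ≠ -1 — holds  (d = -1)
x = 1: LHS = 2·1³ + 3·1 - 2 = 3; 3 ≠ -1 — holds  (d = 4)
Away from these crossings d keeps a constant sign, and checking every integer in [-1000, 1000] confirms d ≠ 0 throughout. Hence the two sides are never equal, so the relation holds for every integer in [-1000, 1000].

No counterexample exists.

Answer: Always true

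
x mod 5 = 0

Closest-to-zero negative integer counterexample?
Testing negative integers from -1 downward:
x = -1: LHS = (-1) mod 5 = 4; 4 = 0 — FAILS  ← closest negative counterexample to 0

Answer: x = -1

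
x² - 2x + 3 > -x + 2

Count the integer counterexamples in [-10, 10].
Over all integers in [-10, 10], LHS − RHS is smallest at x = 0, where it equals 1:
x = 0: LHS = 0² - 2·0 + 3 = 3, RHS = -0 + 2 = 2; 3 > 2 — holds
At the ends of the range:
x = -10: LHS = (-10)² - 2·(-10) + 3 = 123, RHS = -(-10) + 2 = 12; 123 > 12 — holds
x = 10: LHS = 10² - 2·10 + 3 = 83, RHS = -10 + 2 = -8; 83 > -8 — holds
Hence LHS − RHS is never zero or negative, i.e. LHS > RHS throughout, so the relation holds for every integer in [-10, 10].

No counterexample appears in that range.

Answer: 0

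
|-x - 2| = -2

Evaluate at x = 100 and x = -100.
x = 100: LHS = |-100 - 2| = |-102| = 102; 102 = -2 — FAILS
x = -100: LHS = |-(-100) - 2| = |98| = 98; 98 = -2 — FAILS

Answer: No, fails for both x = 100 and x = -100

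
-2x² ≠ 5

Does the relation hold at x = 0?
x = 0: LHS = -2·0² = 0; 0 ≠ 5 — holds

The relation is satisfied at x = 0.

Answer: Yes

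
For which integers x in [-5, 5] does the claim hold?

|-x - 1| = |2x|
Holds for: {1}
Fails for: {-5, -4, -3, -2, -1, 0, 2, 3, 4, 5}

Answer: {1}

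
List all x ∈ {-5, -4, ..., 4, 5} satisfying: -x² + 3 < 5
Over all integers in [-5, 5], LHS − RHS is largest at x = 0, where it equals -2:
x = 0: LHS = -0² + 3 = 3; 3 < 5 — holds
At the ends of the range:
x = -5: LHS = -(-5)² + 3 = -22; -22 < 5 — holds
x = 5: LHS = -5² + 3 = -22; -22 < 5 — holds
Hence LHS − RHS is never zero or positive, i.e. LHS < RHS throughout, so the relation holds for every integer in [-5, 5].

Answer: All integers in [-5, 5]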